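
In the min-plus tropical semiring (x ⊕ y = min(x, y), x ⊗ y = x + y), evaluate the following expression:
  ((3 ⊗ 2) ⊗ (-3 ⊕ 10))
((3 ⊗ 2) ⊗ (-3 ⊕ 10)) = 2

Expand innermost to outermost. Recall ⊕ takes the minimum of its arguments and ⊗ takes their sum. Working out the expression ((3 ⊗ 2) ⊗ (-3 ⊕ 10)) gives 2.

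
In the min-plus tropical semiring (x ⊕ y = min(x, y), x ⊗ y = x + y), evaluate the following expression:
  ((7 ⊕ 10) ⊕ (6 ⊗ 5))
((7 ⊕ 10) ⊕ (6 ⊗ 5)) = 7

Expand innermost to outermost. Recall ⊕ takes the minimum of its arguments and ⊗ takes their sum. Working out the expression ((7 ⊕ 10) ⊕ (6 ⊗ 5)) gives 7.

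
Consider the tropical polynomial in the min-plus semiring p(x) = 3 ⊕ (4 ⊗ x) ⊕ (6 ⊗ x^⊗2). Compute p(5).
p(5) = 3

A tropical monomial a ⊗ x^⊗i evaluates to a + i · x. Evaluating each term at x = 5:
  Term 0 contributes 3 + 0 · 5 = 3
  Term 1 contributes 4 + 1 · 5 = 9
  Term 2 contributes 6 + 2 · 5 = 16
p(5) = ⊕ of these = min[3, 9, 16] = 3.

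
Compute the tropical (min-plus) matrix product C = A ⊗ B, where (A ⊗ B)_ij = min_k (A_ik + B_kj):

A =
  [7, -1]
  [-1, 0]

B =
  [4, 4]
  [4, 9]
A ⊗ B =
  [3, 8]
  [3, 3]

Apply the min-plus product entry-by-entry:
  C[0][0] = min over k of (A[0][0] + B[0][0] = 7 + 4 = 11, A[0][1] + B[1][0] = -1 + 4 = 3) = 3 (attained at k = 1)
  C[0][1] = min over k of (A[0][0] + B[0][1] = 7 + 4 = 11, A[0][1] + B[1][1] = -1 + 9 = 8) = 8 (attained at k = 1)
  C[1][0] = min over k of (A[1][0] + B[0][0] = -1 + 4 = 3, A[1][1] + B[1][0] = 0 + 4 = 4) = 3 (attained at k = 0)
  C[1][1] = min over k of (A[1][0] + B[0][1] = -1 + 4 = 3, A[1][1] + B[1][1] = 0 + 9 = 9) = 3 (attained at k = 0)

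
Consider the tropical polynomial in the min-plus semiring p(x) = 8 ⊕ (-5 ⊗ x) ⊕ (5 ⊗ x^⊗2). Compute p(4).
p(4) = -1

A tropical monomial a ⊗ x^⊗i evaluates to a + i · x. Evaluating each term at x = 4:
  Term 0 contributes 8 + 0 · 4 = 8
  Term 1 contributes -5 + 1 · 4 = -1
  Term 2 contributes 5 + 2 · 4 = 13
p(4) = ⊕ of these = min[8, -1, 13] = -1.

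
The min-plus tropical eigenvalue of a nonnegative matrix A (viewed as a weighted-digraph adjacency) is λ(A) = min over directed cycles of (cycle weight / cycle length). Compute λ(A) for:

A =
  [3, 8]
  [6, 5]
λ(A) = 3

Enumerate directed cycles and compute their means (weight / length). Sample:
  cycle 0 → 0: weight = 3, length = 1, mean = 3/1 ≈ 3.000
  cycle 1 → 1: weight = 5, length = 1, mean = 5/1 ≈ 5.000
  cycle 0 → 1 → 0: weight = 14, length = 2, mean = 14/2 ≈ 7.000
  cycle 1 → 0 → 1: weight = 14, length = 2, mean = 14/2 ≈ 7.000
Minimum mean = 3.000, attained e.g. along the cycle 0 → 0 with weight 3 and length 1. So λ(A) = 3/1 = 3.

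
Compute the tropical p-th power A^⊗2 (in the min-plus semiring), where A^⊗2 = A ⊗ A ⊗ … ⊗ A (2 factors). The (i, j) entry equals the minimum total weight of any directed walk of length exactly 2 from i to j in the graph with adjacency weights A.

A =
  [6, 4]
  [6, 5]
A^⊗2 =
  [10, 9]
  [11, 10]

Each entry (A^⊗2)_ij equals the minimum over all length-2 walks i = v_0 → v_1 → … → v_2 = j of Σ_t A[v_t][v_{t+1}]. For example, for (i, j) = (0, 1) we minimise over 2 possible intermediate vertex sequences; the minimum is 9, attained along the walk 0 → 1 → 1.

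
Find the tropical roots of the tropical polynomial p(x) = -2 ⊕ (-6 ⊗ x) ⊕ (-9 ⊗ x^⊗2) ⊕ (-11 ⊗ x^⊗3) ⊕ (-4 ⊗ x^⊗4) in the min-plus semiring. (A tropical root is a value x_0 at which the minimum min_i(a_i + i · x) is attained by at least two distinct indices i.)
Roots: {-7, 2, 3, 4}

Each tropical root is a break point of the lower envelope of the lines y = a_i + i · x (there are 5 lines, with slopes 0, 1, ..., 4). Only the lines that attain the minimum somewhere contribute to roots; other lines are dominated. Here the surviving (envelope) indices are i = 4, i = 3, i = 2, i = 1, i = 0.
Intersections between consecutive envelope lines give the roots: for adjacent envelope indices i < j the intersection is x = (a_i − a_j) / (j − i). Reading off the sorted break points: {-7, 2, 3, 4}.
Verification: at each break x_0, at least two indices attain the minimum of min_i(a_i + i · x_0).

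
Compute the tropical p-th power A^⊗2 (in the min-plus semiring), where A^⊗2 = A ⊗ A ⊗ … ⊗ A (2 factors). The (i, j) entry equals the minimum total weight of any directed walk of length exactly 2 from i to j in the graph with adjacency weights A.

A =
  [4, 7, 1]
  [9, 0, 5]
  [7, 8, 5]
A^⊗2 =
  [8, 7, 5]
  [9, 0, 5]
  [11, 8, 8]

Each entry (A^⊗2)_ij equals the minimum over all length-2 walks i = v_0 → v_1 → … → v_2 = j of Σ_t A[v_t][v_{t+1}]. For example, for (i, j) = (0, 2) we minimise over 3 possible intermediate vertex sequences; the minimum is 5, attained along the walk 0 → 0 → 2.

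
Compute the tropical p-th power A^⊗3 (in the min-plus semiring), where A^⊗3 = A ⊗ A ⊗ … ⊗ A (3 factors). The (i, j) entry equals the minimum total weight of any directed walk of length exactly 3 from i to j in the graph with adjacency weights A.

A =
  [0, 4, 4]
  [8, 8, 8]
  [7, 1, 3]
A^⊗3 =
  [0, 4, 4]
  [8, 12, 12]
  [7, 7, 9]

Each entry (A^⊗3)_ij equals the minimum over all length-3 walks i = v_0 → v_1 → … → v_3 = j of Σ_t A[v_t][v_{t+1}]. For example, for (i, j) = (0, 2) we minimise over 9 possible intermediate vertex sequences; the minimum is 4, attained along the walk 0 → 0 → 0 → 2.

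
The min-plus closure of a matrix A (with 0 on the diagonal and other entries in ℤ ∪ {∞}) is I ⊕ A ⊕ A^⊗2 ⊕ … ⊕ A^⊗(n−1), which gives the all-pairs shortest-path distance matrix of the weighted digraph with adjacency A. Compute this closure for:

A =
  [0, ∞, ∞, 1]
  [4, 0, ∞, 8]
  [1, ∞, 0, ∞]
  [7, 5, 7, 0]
Closure =
  [0, 6, 8, 1]
  [4, 0, 12, 5]
  [1, 7, 0, 2]
  [7, 5, 7, 0]

This is the Floyd-Warshall all-pairs shortest-path computation. For each intermediate vertex k = 0, 1, …, 3, update dist[i][j] ← min(dist[i][j], dist[i][k] + dist[k][j]). The final matrix gives, for each (i, j), the minimum total weight of any directed path from i to j (possibly empty when i = j).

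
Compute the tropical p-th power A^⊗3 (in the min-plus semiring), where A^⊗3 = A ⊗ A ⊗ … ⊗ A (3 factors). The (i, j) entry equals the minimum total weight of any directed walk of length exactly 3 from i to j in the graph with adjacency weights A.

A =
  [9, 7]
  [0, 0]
A^⊗3 =
  [7, 7]
  [0, 0]

Each entry (A^⊗3)_ij equals the minimum over all length-3 walks i = v_0 → v_1 → … → v_3 = j of Σ_t A[v_t][v_{t+1}]. For example, for (i, j) = (0, 1) we minimise over 4 possible intermediate vertex sequences; the minimum is 7, attained along the walk 0 → 1 → 1 → 1.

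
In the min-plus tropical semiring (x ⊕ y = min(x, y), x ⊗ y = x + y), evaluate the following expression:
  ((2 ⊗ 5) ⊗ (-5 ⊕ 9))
((2 ⊗ 5) ⊗ (-5 ⊕ 9)) = 2

Expand innermost to outermost. Recall ⊕ takes the minimum of its arguments and ⊗ takes their sum. Working out the expression ((2 ⊗ 5) ⊗ (-5 ⊕ 9)) gives 2.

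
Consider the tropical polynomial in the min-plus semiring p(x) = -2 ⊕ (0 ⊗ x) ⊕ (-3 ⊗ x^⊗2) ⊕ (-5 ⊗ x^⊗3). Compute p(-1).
p(-1) = -8

A tropical monomial a ⊗ x^⊗i evaluates to a + i · x. Evaluating each term at x = -1:
  Term 0 contributes -2 + 0 · -1 = -2
  Term 1 contributes 0 + 1 · -1 = -1
  Term 2 contributes -3 + 2 · -1 = -5
  Term 3 contributes -5 + 3 · -1 = -8
p(-1) = ⊕ of these = min[-2, -1, -5, -8] = -8.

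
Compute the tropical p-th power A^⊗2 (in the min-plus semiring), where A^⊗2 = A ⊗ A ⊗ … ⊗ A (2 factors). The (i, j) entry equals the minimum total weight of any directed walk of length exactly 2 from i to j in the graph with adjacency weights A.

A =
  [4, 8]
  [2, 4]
A^⊗2 =
  [8, 12]
  [6, 8]

Each entry (A^⊗2)_ij equals the minimum over all length-2 walks i = v_0 → v_1 → … → v_2 = j of Σ_t A[v_t][v_{t+1}]. For example, for (i, j) = (0, 1) we minimise over 2 possible intermediate vertex sequences; the minimum is 12, attained along the walk 0 → 0 → 1.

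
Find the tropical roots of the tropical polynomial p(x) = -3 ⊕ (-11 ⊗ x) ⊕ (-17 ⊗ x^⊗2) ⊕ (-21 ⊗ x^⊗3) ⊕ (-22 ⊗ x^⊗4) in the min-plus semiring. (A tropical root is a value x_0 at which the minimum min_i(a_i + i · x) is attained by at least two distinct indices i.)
Roots: {1, 4, 6, 8}

Each tropical root is a break point of the lower envelope of the lines y = a_i + i · x (there are 5 lines, with slopes 0, 1, ..., 4). Only the lines that attain the minimum somewhere contribute to roots; other lines are dominated. Here the surviving (envelope) indices are i = 4, i = 3, i = 2, i = 1, i = 0.
Intersections between consecutive envelope lines give the roots: for adjacent envelope indices i < j the intersection is x = (a_i − a_j) / (j − i). Reading off the sorted break points: {1, 4, 6, 8}.
Verification: at each break x_0, at least two indices attain the minimum of min_i(a_i + i · x_0).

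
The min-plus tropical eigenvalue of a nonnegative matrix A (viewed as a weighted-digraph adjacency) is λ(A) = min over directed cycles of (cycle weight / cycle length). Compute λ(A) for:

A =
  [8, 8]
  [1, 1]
λ(A) = 1

Enumerate directed cycles and compute their means (weight / length). Sample:
  cycle 0 → 0: weight = 8, length = 1, mean = 8/1 ≈ 8.000
  cycle 1 → 1: weight = 1, length = 1, mean = 1/1 ≈ 1.000
  cycle 0 → 1 → 0: weight = 9, length = 2, mean = 9/2 ≈ 4.500
  cycle 1 → 0 → 1: weight = 9, length = 2, mean = 9/2 ≈ 4.500
Minimum mean = 1.000, attained e.g. along the cycle 1 → 1 with weight 1 and length 1. So λ(A) = 1/1 = 1.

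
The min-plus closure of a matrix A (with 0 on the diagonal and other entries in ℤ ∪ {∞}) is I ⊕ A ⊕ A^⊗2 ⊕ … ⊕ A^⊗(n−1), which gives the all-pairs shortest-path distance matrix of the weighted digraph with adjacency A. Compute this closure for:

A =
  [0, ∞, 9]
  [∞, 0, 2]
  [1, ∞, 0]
Closure =
  [0, ∞, 9]
  [3, 0, 2]
  [1, ∞, 0]

This is the Floyd-Warshall all-pairs shortest-path computation. For each intermediate vertex k = 0, 1, …, 2, update dist[i][j] ← min(dist[i][j], dist[i][k] + dist[k][j]). The final matrix gives, for each (i, j), the minimum total weight of any directed path from i to j (possibly empty when i = j).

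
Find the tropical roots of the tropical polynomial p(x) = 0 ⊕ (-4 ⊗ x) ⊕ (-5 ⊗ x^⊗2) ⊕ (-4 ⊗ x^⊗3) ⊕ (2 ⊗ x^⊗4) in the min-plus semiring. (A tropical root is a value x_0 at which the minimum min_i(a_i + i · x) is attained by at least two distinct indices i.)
Roots: {-6, -1, 1, 4}

Each tropical root is a break point of the lower envelope of the lines y = a_i + i · x (there are 5 lines, with slopes 0, 1, ..., 4). Only the lines that attain the minimum somewhere contribute to roots; other lines are dominated. Here the surviving (envelope) indices are i = 4, i = 3, i = 2, i = 1, i = 0.
Intersections between consecutive envelope lines give the roots: for adjacent envelope indices i < j the intersection is x = (a_i − a_j) / (j − i). Reading off the sorted break points: {-6, -1, 1, 4}.
Verification: at each break x_0, at least two indices attain the minimum of min_i(a_i + i · x_0).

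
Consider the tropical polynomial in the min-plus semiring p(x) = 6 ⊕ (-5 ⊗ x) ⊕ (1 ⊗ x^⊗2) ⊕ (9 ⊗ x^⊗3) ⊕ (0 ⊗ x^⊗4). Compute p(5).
p(5) = 0

A tropical monomial a ⊗ x^⊗i evaluates to a + i · x. Evaluating each term at x = 5:
  Term 0 contributes 6 + 0 · 5 = 6
  Term 1 contributes -5 + 1 · 5 = 0
  Term 2 contributes 1 + 2 · 5 = 11
  Term 3 contributes 9 + 3 · 5 = 24
  Term 4 contributes 0 + 4 · 5 = 20
p(5) = ⊕ of these = min[6, 0, 11, 24, 20] = 0.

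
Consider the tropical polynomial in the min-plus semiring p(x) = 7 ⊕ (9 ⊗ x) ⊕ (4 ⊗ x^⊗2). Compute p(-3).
p(-3) = -2

A tropical monomial a ⊗ x^⊗i evaluates to a + i · x. Evaluating each term at x = -3:
  Term 0 contributes 7 + 0 · -3 = 7
  Term 1 contributes 9 + 1 · -3 = 6
  Term 2 contributes 4 + 2 · -3 = -2
p(-3) = ⊕ of these = min[7, 6, -2] = -2.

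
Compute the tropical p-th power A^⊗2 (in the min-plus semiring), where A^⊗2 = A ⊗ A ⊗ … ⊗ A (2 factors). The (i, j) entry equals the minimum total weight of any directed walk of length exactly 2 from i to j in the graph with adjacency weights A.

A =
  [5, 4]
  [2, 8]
A^⊗2 =
  [6, 9]
  [7, 6]

Each entry (A^⊗2)_ij equals the minimum over all length-2 walks i = v_0 → v_1 → … → v_2 = j of Σ_t A[v_t][v_{t+1}]. For example, for (i, j) = (0, 1) we minimise over 2 possible intermediate vertex sequences; the minimum is 9, attained along the walk 0 → 0 → 1.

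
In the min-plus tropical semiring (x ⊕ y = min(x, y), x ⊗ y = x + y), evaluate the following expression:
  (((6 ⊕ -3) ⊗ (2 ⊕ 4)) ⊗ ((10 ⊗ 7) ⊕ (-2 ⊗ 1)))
(((6 ⊕ -3) ⊗ (2 ⊕ 4)) ⊗ ((10 ⊗ 7) ⊕ (-2 ⊗ 1))) = -2

Expand innermost to outermost. Recall ⊕ takes the minimum of its arguments and ⊗ takes their sum. Working out the expression (((6 ⊕ -3) ⊗ (2 ⊕ 4)) ⊗ ((10 ⊗ 7) ⊕ (-2 ⊗ 1))) gives -2.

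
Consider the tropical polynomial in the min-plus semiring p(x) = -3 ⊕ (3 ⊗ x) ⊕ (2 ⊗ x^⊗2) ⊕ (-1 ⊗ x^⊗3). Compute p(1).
p(1) = -3

A tropical monomial a ⊗ x^⊗i evaluates to a + i · x. Evaluating each term at x = 1:
  Term 0 contributes -3 + 0 · 1 = -3
  Term 1 contributes 3 + 1 · 1 = 4
  Term 2 contributes 2 + 2 · 1 = 4
  Term 3 contributes -1 + 3 · 1 = 2
p(1) = ⊕ of these = min[-3, 4, 4, 2] = -3.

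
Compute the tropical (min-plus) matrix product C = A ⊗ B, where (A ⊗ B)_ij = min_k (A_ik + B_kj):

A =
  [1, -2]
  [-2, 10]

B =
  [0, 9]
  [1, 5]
A ⊗ B =
  [-1, 3]
  [-2, 7]

Apply the min-plus product entry-by-entry:
  C[0][0] = min over k of (A[0][0] + B[0][0] = 1 + 0 = 1, A[0][1] + B[1][0] = -2 + 1 = -1) = -1 (attained at k = 1)
  C[0][1] = min over k of (A[0][0] + B[0][1] = 1 + 9 = 10, A[0][1] + B[1][1] = -2 + 5 = 3) = 3 (attained at k = 1)
  C[1][0] = min over k of (A[1][0] + B[0][0] = -2 + 0 = -2, A[1][1] + B[1][0] = 10 + 1 = 11) = -2 (attained at k = 0)
  C[1][1] = min over k of (A[1][0] + B[0][1] = -2 + 9 = 7, A[1][1] + B[1][1] = 10 + 5 = 15) = 7 (attained at k = 0)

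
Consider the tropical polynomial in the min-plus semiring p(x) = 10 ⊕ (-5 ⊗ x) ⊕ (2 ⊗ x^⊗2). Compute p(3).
p(3) = -2

A tropical monomial a ⊗ x^⊗i evaluates to a + i · x. Evaluating each term at x = 3:
  Term 0 contributes 10 + 0 · 3 = 10
  Term 1 contributes -5 + 1 · 3 = -2
  Term 2 contributes 2 + 2 · 3 = 8
p(3) = ⊕ of these = min[10, -2, 8] = -2.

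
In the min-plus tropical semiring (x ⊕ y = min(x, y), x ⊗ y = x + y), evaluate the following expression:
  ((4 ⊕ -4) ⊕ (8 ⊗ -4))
((4 ⊕ -4) ⊕ (8 ⊗ -4)) = -4

Expand innermost to outermost. Recall ⊕ takes the minimum of its arguments and ⊗ takes their sum. Working out the expression ((4 ⊕ -4) ⊕ (8 ⊗ -4)) gives -4.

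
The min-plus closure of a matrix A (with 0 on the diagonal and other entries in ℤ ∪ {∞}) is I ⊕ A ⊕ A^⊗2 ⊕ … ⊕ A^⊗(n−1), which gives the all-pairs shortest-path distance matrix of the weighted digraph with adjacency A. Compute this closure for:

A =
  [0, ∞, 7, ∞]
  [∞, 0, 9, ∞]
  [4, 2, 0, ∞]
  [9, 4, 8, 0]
Closure =
  [0, 9, 7, ∞]
  [13, 0, 9, ∞]
  [4, 2, 0, ∞]
  [9, 4, 8, 0]

This is the Floyd-Warshall all-pairs shortest-path computation. For each intermediate vertex k = 0, 1, …, 3, update dist[i][j] ← min(dist[i][j], dist[i][k] + dist[k][j]). The final matrix gives, for each (i, j), the minimum total weight of any directed path from i to j (possibly empty when i = j).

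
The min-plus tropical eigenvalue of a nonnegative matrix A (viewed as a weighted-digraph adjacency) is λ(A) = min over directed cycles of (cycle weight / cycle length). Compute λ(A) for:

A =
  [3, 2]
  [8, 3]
λ(A) = 3

Enumerate directed cycles and compute their means (weight / length). Sample:
  cycle 0 → 0: weight = 3, length = 1, mean = 3/1 ≈ 3.000
  cycle 1 → 1: weight = 3, length = 1, mean = 3/1 ≈ 3.000
  cycle 0 → 1 → 0: weight = 10, length = 2, mean = 10/2 ≈ 5.000
  cycle 1 → 0 → 1: weight = 10, length = 2, mean = 10/2 ≈ 5.000
Minimum mean = 3.000, attained e.g. along the cycle 0 → 0 with weight 3 and length 1. So λ(A) = 3/1 = 3.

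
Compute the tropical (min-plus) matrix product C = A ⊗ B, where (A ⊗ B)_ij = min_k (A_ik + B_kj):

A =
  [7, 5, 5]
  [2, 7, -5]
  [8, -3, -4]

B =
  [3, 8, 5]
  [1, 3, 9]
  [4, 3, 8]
A ⊗ B =
  [6, 8, 12]
  [-1, -2, 3]
  [-2, -1, 4]

Apply the min-plus product entry-by-entry:
  C[0][0] = min over k of (A[0][0] + B[0][0] = 7 + 3 = 10, A[0][1] + B[1][0] = 5 + 1 = 6, A[0][2] + B[2][0] = 5 + 4 = 9) = 6 (attained at k = 1)
  C[0][1] = min over k of (A[0][0] + B[0][1] = 7 + 8 = 15, A[0][1] + B[1][1] = 5 + 3 = 8, A[0][2] + B[2][1] = 5 + 3 = 8) = 8 (attained at k = 1)
  C[0][2] = min over k of (A[0][0] + B[0][2] = 7 + 5 = 12, A[0][1] + B[1][2] = 5 + 9 = 14, A[0][2] + B[2][2] = 5 + 8 = 13) = 12 (attained at k = 0)
  C[1][0] = min over k of (A[1][0] + B[0][0] = 2 + 3 = 5, A[1][1] + B[1][0] = 7 + 1 = 8, A[1][2] + B[2][0] = -5 + 4 = -1) = -1 (attained at k = 2)
  C[1][1] = min over k of (A[1][0] + B[0][1] = 2 + 8 = 10, A[1][1] + B[1][1] = 7 + 3 = 10, A[1][2] + B[2][1] = -5 + 3 = -2) = -2 (attained at k = 2)
  C[1][2] = min over k of (A[1][0] + B[0][2] = 2 + 5 = 7, A[1][1] + B[1][2] = 7 + 9 = 16, A[1][2] + B[2][2] = -5 + 8 = 3) = 3 (attained at k = 2)
  C[2][0] = min over k of (A[2][0] + B[0][0] = 8 + 3 = 11, A[2][1] + B[1][0] = -3 + 1 = -2, A[2][2] + B[2][0] = -4 + 4 = 0) = -2 (attained at k = 1)
  C[2][1] = min over k of (A[2][0] + B[0][1] = 8 + 8 = 16, A[2][1] + B[1][1] = -3 + 3 = 0, A[2][2] + B[2][1] = -4 + 3 = -1) = -1 (attained at k = 2)
  C[2][2] = min over k of (A[2][0] + B[0][2] = 8 + 5 = 13, A[2][1] + B[1][2] = -3 + 9 = 6, A[2][2] + B[2][2] = -4 + 8 = 4) = 4 (attained at k = 2)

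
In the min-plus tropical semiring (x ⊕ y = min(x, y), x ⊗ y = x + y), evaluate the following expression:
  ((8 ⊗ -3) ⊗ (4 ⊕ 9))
((8 ⊗ -3) ⊗ (4 ⊕ 9)) = 9

Expand innermost to outermost. Recall ⊕ takes the minimum of its arguments and ⊗ takes their sum. Working out the expression ((8 ⊗ -3) ⊗ (4 ⊕ 9)) gives 9.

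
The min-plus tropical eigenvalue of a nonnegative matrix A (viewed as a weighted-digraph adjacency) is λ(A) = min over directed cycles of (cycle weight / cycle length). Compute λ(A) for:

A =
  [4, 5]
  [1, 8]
λ(A) = 3

Enumerate directed cycles and compute their means (weight / length). Sample:
  cycle 0 → 0: weight = 4, length = 1, mean = 4/1 ≈ 4.000
  cycle 1 → 1: weight = 8, length = 1, mean = 8/1 ≈ 8.000
  cycle 0 → 1 → 0: weight = 6, length = 2, mean = 6/2 ≈ 3.000
  cycle 1 → 0 → 1: weight = 6, length = 2, mean = 6/2 ≈ 3.000
Minimum mean = 3.000, attained e.g. along the cycle 0 → 1 → 0 with weight 6 and length 2. So λ(A) = 6/2 = 3.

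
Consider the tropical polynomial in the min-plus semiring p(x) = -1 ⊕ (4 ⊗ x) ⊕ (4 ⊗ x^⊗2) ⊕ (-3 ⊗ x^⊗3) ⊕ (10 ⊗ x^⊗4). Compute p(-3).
p(-3) = -12

A tropical monomial a ⊗ x^⊗i evaluates to a + i · x. Evaluating each term at x = -3:
  Term 0 contributes -1 + 0 · -3 = -1
  Term 1 contributes 4 + 1 · -3 = 1
  Term 2 contributes 4 + 2 · -3 = -2
  Term 3 contributes -3 + 3 · -3 = -12
  Term 4 contributes 10 + 4 · -3 = -2
p(-3) = ⊕ of these = min[-1, 1, -2, -12, -2] = -12.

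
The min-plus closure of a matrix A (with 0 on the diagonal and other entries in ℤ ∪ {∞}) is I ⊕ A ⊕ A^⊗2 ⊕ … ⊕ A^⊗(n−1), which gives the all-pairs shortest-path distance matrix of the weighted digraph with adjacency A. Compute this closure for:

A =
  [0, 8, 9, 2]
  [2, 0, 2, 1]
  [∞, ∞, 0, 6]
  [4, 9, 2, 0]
Closure =
  [0, 8, 4, 2]
  [2, 0, 2, 1]
  [10, 15, 0, 6]
  [4, 9, 2, 0]

This is the Floyd-Warshall all-pairs shortest-path computation. For each intermediate vertex k = 0, 1, …, 3, update dist[i][j] ← min(dist[i][j], dist[i][k] + dist[k][j]). The final matrix gives, for each (i, j), the minimum total weight of any directed path from i to j (possibly empty when i = j).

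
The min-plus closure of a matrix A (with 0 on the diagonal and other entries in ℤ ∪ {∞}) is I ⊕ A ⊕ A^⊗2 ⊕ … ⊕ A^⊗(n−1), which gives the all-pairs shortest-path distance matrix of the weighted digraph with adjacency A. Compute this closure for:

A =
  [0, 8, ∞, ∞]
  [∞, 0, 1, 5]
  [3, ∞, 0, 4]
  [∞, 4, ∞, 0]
Closure =
  [0, 8, 9, 13]
  [4, 0, 1, 5]
  [3, 8, 0, 4]
  [8, 4, 5, 0]

This is the Floyd-Warshall all-pairs shortest-path computation. For each intermediate vertex k = 0, 1, …, 3, update dist[i][j] ← min(dist[i][j], dist[i][k] + dist[k][j]). The final matrix gives, for each (i, j), the minimum total weight of any directed path from i to j (possibly empty when i = j).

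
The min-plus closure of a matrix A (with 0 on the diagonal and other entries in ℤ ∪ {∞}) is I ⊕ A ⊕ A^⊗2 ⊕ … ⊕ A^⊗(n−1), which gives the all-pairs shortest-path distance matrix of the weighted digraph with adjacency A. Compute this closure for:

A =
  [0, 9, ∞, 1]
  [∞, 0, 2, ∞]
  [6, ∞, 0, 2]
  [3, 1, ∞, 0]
Closure =
  [0, 2, 4, 1]
  [7, 0, 2, 4]
  [5, 3, 0, 2]
  [3, 1, 3, 0]

This is the Floyd-Warshall all-pairs shortest-path computation. For each intermediate vertex k = 0, 1, …, 3, update dist[i][j] ← min(dist[i][j], dist[i][k] + dist[k][j]). The final matrix gives, for each (i, j), the minimum total weight of any directed path from i to j (possibly empty when i = j).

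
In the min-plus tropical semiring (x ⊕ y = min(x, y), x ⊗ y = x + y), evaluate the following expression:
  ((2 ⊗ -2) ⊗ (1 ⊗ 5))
((2 ⊗ -2) ⊗ (1 ⊗ 5)) = 6

Expand innermost to outermost. Recall ⊕ takes the minimum of its arguments and ⊗ takes their sum. Working out the expression ((2 ⊗ -2) ⊗ (1 ⊗ 5)) gives 6.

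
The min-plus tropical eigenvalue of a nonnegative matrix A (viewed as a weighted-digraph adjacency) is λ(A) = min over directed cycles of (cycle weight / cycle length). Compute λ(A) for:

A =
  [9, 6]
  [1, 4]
λ(A) = 7/2

Enumerate directed cycles and compute their means (weight / length). Sample:
  cycle 0 → 0: weight = 9, length = 1, mean = 9/1 ≈ 9.000
  cycle 1 → 1: weight = 4, length = 1, mean = 4/1 ≈ 4.000
  cycle 0 → 1 → 0: weight = 7, length = 2, mean = 7/2 ≈ 3.500
  cycle 1 → 0 → 1: weight = 7, length = 2, mean = 7/2 ≈ 3.500
Minimum mean = 3.500, attained e.g. along the cycle 0 → 1 → 0 with weight 7 and length 2. So λ(A) = 7/2 = 7/2.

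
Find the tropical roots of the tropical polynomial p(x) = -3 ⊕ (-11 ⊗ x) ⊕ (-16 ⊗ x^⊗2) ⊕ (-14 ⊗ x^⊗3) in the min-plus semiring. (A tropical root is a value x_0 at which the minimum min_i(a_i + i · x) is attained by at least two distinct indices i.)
Roots: {-2, 5, 8}

Each tropical root is a break point of the lower envelope of the lines y = a_i + i · x (there are 4 lines, with slopes 0, 1, ..., 3). Only the lines that attain the minimum somewhere contribute to roots; other lines are dominated. Here the surviving (envelope) indices are i = 3, i = 2, i = 1, i = 0.
Intersections between consecutive envelope lines give the roots: for adjacent envelope indices i < j the intersection is x = (a_i − a_j) / (j − i). Reading off the sorted break points: {-2, 5, 8}.
Verification: at each break x_0, at least two indices attain the minimum of min_i(a_i + i · x_0).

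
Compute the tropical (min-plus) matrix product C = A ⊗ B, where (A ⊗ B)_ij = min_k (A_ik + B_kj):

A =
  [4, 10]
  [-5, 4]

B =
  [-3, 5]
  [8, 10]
A ⊗ B =
  [1, 9]
  [-8, 0]

Apply the min-plus product entry-by-entry:
  C[0][0] = min over k of (A[0][0] + B[0][0] = 4 + -3 = 1, A[0][1] + B[1][0] = 10 + 8 = 18) = 1 (attained at k = 0)
  C[0][1] = min over k of (A[0][0] + B[0][1] = 4 + 5 = 9, A[0][1] + B[1][1] = 10 + 10 = 20) = 9 (attained at k = 0)
  C[1][0] = min over k of (A[1][0] + B[0][0] = -5 + -3 = -8, A[1][1] + B[1][0] = 4 + 8 = 12) = -8 (attained at k = 0)
  C[1][1] = min over k of (A[1][0] + B[0][1] = -5 + 5 = 0, A[1][1] + B[1][1] = 4 + 10 = 14) = 0 (attained at k = 0)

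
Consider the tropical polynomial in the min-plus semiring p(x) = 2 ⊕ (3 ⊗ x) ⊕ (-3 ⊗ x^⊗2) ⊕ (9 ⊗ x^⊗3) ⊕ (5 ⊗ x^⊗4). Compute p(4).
p(4) = 2

A tropical monomial a ⊗ x^⊗i evaluates to a + i · x. Evaluating each term at x = 4:
  Term 0 contributes 2 + 0 · 4 = 2
  Term 1 contributes 3 + 1 · 4 = 7
  Term 2 contributes -3 + 2 · 4 = 5
  Term 3 contributes 9 + 3 · 4 = 21
  Term 4 contributes 5 + 4 · 4 = 21
p(4) = ⊕ of these = min[2, 7, 5, 21, 21] = 2.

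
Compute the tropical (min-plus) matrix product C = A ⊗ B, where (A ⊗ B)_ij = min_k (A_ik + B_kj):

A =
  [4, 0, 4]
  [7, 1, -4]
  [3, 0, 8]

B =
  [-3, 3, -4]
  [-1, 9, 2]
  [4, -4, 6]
A ⊗ B =
  [-1, 0, 0]
  [0, -8, 2]
  [-1, 4, -1]

Apply the min-plus product entry-by-entry:
  C[0][0] = min over k of (A[0][0] + B[0][0] = 4 + -3 = 1, A[0][1] + B[1][0] = 0 + -1 = -1, A[0][2] + B[2][0] = 4 + 4 = 8) = -1 (attained at k = 1)
  C[0][1] = min over k of (A[0][0] + B[0][1] = 4 + 3 = 7, A[0][1] + B[1][1] = 0 + 9 = 9, A[0][2] + B[2][1] = 4 + -4 = 0) = 0 (attained at k = 2)
  C[0][2] = min over k of (A[0][0] + B[0][2] = 4 + -4 = 0, A[0][1] + B[1][2] = 0 + 2 = 2, A[0][2] + B[2][2] = 4 + 6 = 10) = 0 (attained at k = 0)
  C[1][0] = min over k of (A[1][0] + B[0][0] = 7 + -3 = 4, A[1][1] + B[1][0] = 1 + -1 = 0, A[1][2] + B[2][0] = -4 + 4 = 0) = 0 (attained at k = 1)
  C[1][1] = min over k of (A[1][0] + B[0][1] = 7 + 3 = 10, A[1][1] + B[1][1] = 1 + 9 = 10, A[1][2] + B[2][1] = -4 + -4 = -8) = -8 (attained at k = 2)
  C[1][2] = min over k of (A[1][0] + B[0][2] = 7 + -4 = 3, A[1][1] + B[1][2] = 1 + 2 = 3, A[1][2] + B[2][2] = -4 + 6 = 2) = 2 (attained at k = 2)
  C[2][0] = min over k of (A[2][0] + B[0][0] = 3 + -3 = 0, A[2][1] + B[1][0] = 0 + -1 = -1, A[2][2] + B[2][0] = 8 + 4 = 12) = -1 (attained at k = 1)
  C[2][1] = min over k of (A[2][0] + B[0][1] = 3 + 3 = 6, A[2][1] + B[1][1] = 0 + 9 = 9, A[2][2] + B[2][1] = 8 + -4 = 4) = 4 (attained at k = 2)
  C[2][2] = min over k of (A[2][0] + B[0][2] = 3 + -4 = -1, A[2][1] + B[1][2] = 0 + 2 = 2, A[2][2] + B[2][2] = 8 + 6 = 14) = -1 (attained at k = 0)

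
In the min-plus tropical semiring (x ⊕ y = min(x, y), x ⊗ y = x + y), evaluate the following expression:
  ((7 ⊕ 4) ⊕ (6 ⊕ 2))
((7 ⊕ 4) ⊕ (6 ⊕ 2)) = 2

Expand innermost to outermost. Recall ⊕ takes the minimum of its arguments and ⊗ takes their sum. Working out the expression ((7 ⊕ 4) ⊕ (6 ⊕ 2)) gives 2.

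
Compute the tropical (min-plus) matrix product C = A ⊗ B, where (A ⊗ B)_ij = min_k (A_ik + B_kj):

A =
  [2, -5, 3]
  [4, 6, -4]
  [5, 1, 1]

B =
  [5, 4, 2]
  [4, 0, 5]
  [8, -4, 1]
A ⊗ B =
  [-1, -5, 0]
  [4, -8, -3]
  [5, -3, 2]

Apply the min-plus product entry-by-entry:
  C[0][0] = min over k of (A[0][0] + B[0][0] = 2 + 5 = 7, A[0][1] + B[1][0] = -5 + 4 = -1, A[0][2] + B[2][0] = 3 + 8 = 11) = -1 (attained at k = 1)
  C[0][1] = min over k of (A[0][0] + B[0][1] = 2 + 4 = 6, A[0][1] + B[1][1] = -5 + 0 = -5, A[0][2] + B[2][1] = 3 + -4 = -1) = -5 (attained at k = 1)
  C[0][2] = min over k of (A[0][0] + B[0][2] = 2 + 2 = 4, A[0][1] + B[1][2] = -5 + 5 = 0, A[0][2] + B[2][2] = 3 + 1 = 4) = 0 (attained at k = 1)
  C[1][0] = min over k of (A[1][0] + B[0][0] = 4 + 5 = 9, A[1][1] + B[1][0] = 6 + 4 = 10, A[1][2] + B[2][0] = -4 + 8 = 4) = 4 (attained at k = 2)
  C[1][1] = min over k of (A[1][0] + B[0][1] = 4 + 4 = 8, A[1][1] + B[1][1] = 6 + 0 = 6, A[1][2] + B[2][1] = -4 + -4 = -8) = -8 (attained at k = 2)
  C[1][2] = min over k of (A[1][0] + B[0][2] = 4 + 2 = 6, A[1][1] + B[1][2] = 6 + 5 = 11, A[1][2] + B[2][2] = -4 + 1 = -3) = -3 (attained at k = 2)
  C[2][0] = min over k of (A[2][0] + B[0][0] = 5 + 5 = 10, A[2][1] + B[1][0] = 1 + 4 = 5, A[2][2] + B[2][0] = 1 + 8 = 9) = 5 (attained at k = 1)
  C[2][1] = min over k of (A[2][0] + B[0][1] = 5 + 4 = 9, A[2][1] + B[1][1] = 1 + 0 = 1, A[2][2] + B[2][1] = 1 + -4 = -3) = -3 (attained at k = 2)
  C[2][2] = min over k of (A[2][0] + B[0][2] = 5 + 2 = 7, A[2][1] + B[1][2] = 1 + 5 = 6, A[2][2] + B[2][2] = 1 + 1 = 2) = 2 (attained at k = 2)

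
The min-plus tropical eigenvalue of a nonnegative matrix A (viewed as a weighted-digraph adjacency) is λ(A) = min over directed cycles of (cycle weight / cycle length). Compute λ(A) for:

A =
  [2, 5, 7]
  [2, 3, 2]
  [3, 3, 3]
λ(A) = 2

Enumerate directed cycles and compute their means (weight / length). Sample:
  cycle 0 → 0: weight = 2, length = 1, mean = 2/1 ≈ 2.000
  cycle 1 → 1: weight = 3, length = 1, mean = 3/1 ≈ 3.000
  cycle 2 → 2: weight = 3, length = 1, mean = 3/1 ≈ 3.000
  cycle 0 → 1 → 0: weight = 7, length = 2, mean = 7/2 ≈ 3.500
  cycle 0 → 2 → 0: weight = 10, length = 2, mean = 10/2 ≈ 5.000
  cycle 1 → 0 → 1: weight = 7, length = 2, mean = 7/2 ≈ 3.500
Minimum mean = 2.000, attained e.g. along the cycle 0 → 0 with weight 2 and length 1. So λ(A) = 2/1 = 2.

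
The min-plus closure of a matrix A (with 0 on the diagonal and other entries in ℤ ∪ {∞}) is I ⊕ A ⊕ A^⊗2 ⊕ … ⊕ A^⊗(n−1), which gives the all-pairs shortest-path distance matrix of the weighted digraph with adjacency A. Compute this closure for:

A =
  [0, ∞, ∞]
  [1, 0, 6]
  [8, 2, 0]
Closure =
  [0, ∞, ∞]
  [1, 0, 6]
  [3, 2, 0]

This is the Floyd-Warshall all-pairs shortest-path computation. For each intermediate vertex k = 0, 1, …, 2, update dist[i][j] ← min(dist[i][j], dist[i][k] + dist[k][j]). The final matrix gives, for each (i, j), the minimum total weight of any directed path from i to j (possibly empty when i = j).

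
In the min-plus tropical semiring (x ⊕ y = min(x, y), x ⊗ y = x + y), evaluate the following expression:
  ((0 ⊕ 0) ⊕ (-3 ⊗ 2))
((0 ⊕ 0) ⊕ (-3 ⊗ 2)) = -1

Expand innermost to outermost. Recall ⊕ takes the minimum of its arguments and ⊗ takes their sum. Working out the expression ((0 ⊕ 0) ⊕ (-3 ⊗ 2)) gives -1.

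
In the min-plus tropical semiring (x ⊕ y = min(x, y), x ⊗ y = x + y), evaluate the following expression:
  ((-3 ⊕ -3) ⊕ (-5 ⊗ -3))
((-3 ⊕ -3) ⊕ (-5 ⊗ -3)) = -8

Expand innermost to outermost. Recall ⊕ takes the minimum of its arguments and ⊗ takes their sum. Working out the expression ((-3 ⊕ -3) ⊕ (-5 ⊗ -3)) gives -8.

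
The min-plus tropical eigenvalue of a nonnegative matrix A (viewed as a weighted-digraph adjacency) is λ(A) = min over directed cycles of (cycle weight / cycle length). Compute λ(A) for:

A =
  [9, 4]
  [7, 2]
λ(A) = 2

Enumerate directed cycles and compute their means (weight / length). Sample:
  cycle 0 → 0: weight = 9, length = 1, mean = 9/1 ≈ 9.000
  cycle 1 → 1: weight = 2, length = 1, mean = 2/1 ≈ 2.000
  cycle 0 → 1 → 0: weight = 11, length = 2, mean = 11/2 ≈ 5.500
  cycle 1 → 0 → 1: weight = 11, length = 2, mean = 11/2 ≈ 5.500
Minimum mean = 2.000, attained e.g. along the cycle 1 → 1 with weight 2 and length 1. So λ(A) = 2/1 = 2.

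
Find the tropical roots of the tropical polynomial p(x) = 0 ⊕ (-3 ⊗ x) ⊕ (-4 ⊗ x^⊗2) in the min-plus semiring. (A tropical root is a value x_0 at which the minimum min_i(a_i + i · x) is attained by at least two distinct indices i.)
Roots: {1, 3}

Each tropical root is a break point of the lower envelope of the lines y = a_i + i · x (there are 3 lines, with slopes 0, 1, ..., 2). Only the lines that attain the minimum somewhere contribute to roots; other lines are dominated. Here the surviving (envelope) indices are i = 2, i = 1, i = 0.
Intersections between consecutive envelope lines give the roots: for adjacent envelope indices i < j the intersection is x = (a_i − a_j) / (j − i). Reading off the sorted break points: {1, 3}.
Verification: at each break x_0, at least two indices attain the minimum of min_i(a_i + i · x_0).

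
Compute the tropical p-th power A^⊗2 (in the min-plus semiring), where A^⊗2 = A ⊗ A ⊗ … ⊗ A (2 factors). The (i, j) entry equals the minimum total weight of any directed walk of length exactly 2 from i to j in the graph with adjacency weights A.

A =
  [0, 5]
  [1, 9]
A^⊗2 =
  [0, 5]
  [1, 6]

Each entry (A^⊗2)_ij equals the minimum over all length-2 walks i = v_0 → v_1 → … → v_2 = j of Σ_t A[v_t][v_{t+1}]. For example, for (i, j) = (0, 1) we minimise over 2 possible intermediate vertex sequences; the minimum is 5, attained along the walk 0 → 0 → 1.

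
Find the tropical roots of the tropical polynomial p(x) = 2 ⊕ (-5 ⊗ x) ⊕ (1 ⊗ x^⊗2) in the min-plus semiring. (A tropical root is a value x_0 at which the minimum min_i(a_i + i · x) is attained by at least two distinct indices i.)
Roots: {-6, 7}

Each tropical root is a break point of the lower envelope of the lines y = a_i + i · x (there are 3 lines, with slopes 0, 1, ..., 2). Only the lines that attain the minimum somewhere contribute to roots; other lines are dominated. Here the surviving (envelope) indices are i = 2, i = 1, i = 0.
Intersections between consecutive envelope lines give the roots: for adjacent envelope indices i < j the intersection is x = (a_i − a_j) / (j − i). Reading off the sorted break points: {-6, 7}.
Verification: at each break x_0, at least two indices attain the minimum of min_i(a_i + i · x_0).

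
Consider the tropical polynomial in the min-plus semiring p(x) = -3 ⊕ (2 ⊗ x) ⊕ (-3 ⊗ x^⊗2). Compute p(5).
p(5) = -3

A tropical monomial a ⊗ x^⊗i evaluates to a + i · x. Evaluating each term at x = 5:
  Term 0 contributes -3 + 0 · 5 = -3
  Term 1 contributes 2 + 1 · 5 = 7
  Term 2 contributes -3 + 2 · 5 = 7
p(5) = ⊕ of these = min[-3, 7, 7] = -3.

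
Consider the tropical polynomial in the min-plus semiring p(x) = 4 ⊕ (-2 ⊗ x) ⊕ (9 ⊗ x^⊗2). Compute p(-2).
p(-2) = -4

A tropical monomial a ⊗ x^⊗i evaluates to a + i · x. Evaluating each term at x = -2:
  Term 0 contributes 4 + 0 · -2 = 4
  Term 1 contributes -2 + 1 · -2 = -4
  Term 2 contributes 9 + 2 · -2 = 5
p(-2) = ⊕ of these = min[4, -4, 5] = -4.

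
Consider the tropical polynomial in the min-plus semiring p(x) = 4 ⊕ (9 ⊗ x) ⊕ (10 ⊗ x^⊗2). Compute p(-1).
p(-1) = 4

A tropical monomial a ⊗ x^⊗i evaluates to a + i · x. Evaluating each term at x = -1:
  Term 0 contributes 4 + 0 · -1 = 4
  Term 1 contributes 9 + 1 · -1 = 8
  Term 2 contributes 10 + 2 · -1 = 8
p(-1) = ⊕ of these = min[4, 8, 8] = 4.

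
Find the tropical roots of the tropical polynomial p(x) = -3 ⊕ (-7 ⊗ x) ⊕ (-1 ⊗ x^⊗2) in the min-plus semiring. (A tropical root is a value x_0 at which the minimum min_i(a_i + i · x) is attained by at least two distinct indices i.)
Roots: {-6, 4}

Each tropical root is a break point of the lower envelope of the lines y = a_i + i · x (there are 3 lines, with slopes 0, 1, ..., 2). Only the lines that attain the minimum somewhere contribute to roots; other lines are dominated. Here the surviving (envelope) indices are i = 2, i = 1, i = 0.
Intersections between consecutive envelope lines give the roots: for adjacent envelope indices i < j the intersection is x = (a_i − a_j) / (j − i). Reading off the sorted break points: {-6, 4}.
Verification: at each break x_0, at least two indices attain the minimum of min_i(a_i + i · x_0).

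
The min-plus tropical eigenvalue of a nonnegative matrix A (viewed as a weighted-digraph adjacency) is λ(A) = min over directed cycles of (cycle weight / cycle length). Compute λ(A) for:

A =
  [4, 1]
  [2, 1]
λ(A) = 1

Enumerate directed cycles and compute their means (weight / length). Sample:
  cycle 0 → 0: weight = 4, length = 1, mean = 4/1 ≈ 4.000
  cycle 1 → 1: weight = 1, length = 1, mean = 1/1 ≈ 1.000
  cycle 0 → 1 → 0: weight = 3, length = 2, mean = 3/2 ≈ 1.500
  cycle 1 → 0 → 1: weight = 3, length = 2, mean = 3/2 ≈ 1.500
Minimum mean = 1.000, attained e.g. along the cycle 1 → 1 with weight 1 and length 1. So λ(A) = 1/1 = 1.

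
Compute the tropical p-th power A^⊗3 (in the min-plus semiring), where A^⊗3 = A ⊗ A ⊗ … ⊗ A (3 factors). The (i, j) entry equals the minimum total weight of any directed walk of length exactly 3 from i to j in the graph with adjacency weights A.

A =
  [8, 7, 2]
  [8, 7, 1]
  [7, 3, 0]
A^⊗3 =
  [9, 5, 2]
  [8, 4, 1]
  [7, 3, 0]

Each entry (A^⊗3)_ij equals the minimum over all length-3 walks i = v_0 → v_1 → … → v_3 = j of Σ_t A[v_t][v_{t+1}]. For example, for (i, j) = (0, 2) we minimise over 9 possible intermediate vertex sequences; the minimum is 2, attained along the walk 0 → 2 → 2 → 2.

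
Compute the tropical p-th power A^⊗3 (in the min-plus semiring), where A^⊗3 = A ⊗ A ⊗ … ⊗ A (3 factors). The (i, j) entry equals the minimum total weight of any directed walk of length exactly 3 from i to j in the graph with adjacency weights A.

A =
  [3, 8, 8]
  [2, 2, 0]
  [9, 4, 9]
A^⊗3 =
  [9, 12, 10]
  [6, 6, 4]
  [8, 8, 6]

Each entry (A^⊗3)_ij equals the minimum over all length-3 walks i = v_0 → v_1 → … → v_3 = j of Σ_t A[v_t][v_{t+1}]. For example, for (i, j) = (0, 2) we minimise over 9 possible intermediate vertex sequences; the minimum is 10, attained along the walk 0 → 1 → 1 → 2.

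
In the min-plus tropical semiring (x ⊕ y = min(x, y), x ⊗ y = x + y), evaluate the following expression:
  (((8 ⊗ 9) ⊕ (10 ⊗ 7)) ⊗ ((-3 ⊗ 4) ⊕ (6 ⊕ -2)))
(((8 ⊗ 9) ⊕ (10 ⊗ 7)) ⊗ ((-3 ⊗ 4) ⊕ (6 ⊕ -2))) = 15

Expand innermost to outermost. Recall ⊕ takes the minimum of its arguments and ⊗ takes their sum. Working out the expression (((8 ⊗ 9) ⊕ (10 ⊗ 7)) ⊗ ((-3 ⊗ 4) ⊕ (6 ⊕ -2))) gives 15.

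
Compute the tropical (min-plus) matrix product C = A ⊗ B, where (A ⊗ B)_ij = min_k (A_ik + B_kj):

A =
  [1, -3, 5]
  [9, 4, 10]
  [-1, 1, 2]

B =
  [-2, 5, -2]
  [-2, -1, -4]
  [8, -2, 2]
A ⊗ B =
  [-5, -4, -7]
  [2, 3, 0]
  [-3, 0, -3]

Apply the min-plus product entry-by-entry:
  C[0][0] = min over k of (A[0][0] + B[0][0] = 1 + -2 = -1, A[0][1] + B[1][0] = -3 + -2 = -5, A[0][2] + B[2][0] = 5 + 8 = 13) = -5 (attained at k = 1)
  C[0][1] = min over k of (A[0][0] + B[0][1] = 1 + 5 = 6, A[0][1] + B[1][1] = -3 + -1 = -4, A[0][2] + B[2][1] = 5 + -2 = 3) = -4 (attained at k = 1)
  C[0][2] = min over k of (A[0][0] + B[0][2] = 1 + -2 = -1, A[0][1] + B[1][2] = -3 + -4 = -7, A[0][2] + B[2][2] = 5 + 2 = 7) = -7 (attained at k = 1)
  C[1][0] = min over k of (A[1][0] + B[0][0] = 9 + -2 = 7, A[1][1] + B[1][0] = 4 + -2 = 2, A[1][2] + B[2][0] = 10 + 8 = 18) = 2 (attained at k = 1)
  C[1][1] = min over k of (A[1][0] + B[0][1] = 9 + 5 = 14, A[1][1] + B[1][1] = 4 + -1 = 3, A[1][2] + B[2][1] = 10 + -2 = 8) = 3 (attained at k = 1)
  C[1][2] = min over k of (A[1][0] + B[0][2] = 9 + -2 = 7, A[1][1] + B[1][2] = 4 + -4 = 0, A[1][2] + B[2][2] = 10 + 2 = 12) = 0 (attained at k = 1)
  C[2][0] = min over k of (A[2][0] + B[0][0] = -1 + -2 = -3, A[2][1] + B[1][0] = 1 + -2 = -1, A[2][2] + B[2][0] = 2 + 8 = 10) = -3 (attained at k = 0)
  C[2][1] = min over k of (A[2][0] + B[0][1] = -1 + 5 = 4, A[2][1] + B[1][1] = 1 + -1 = 0, A[2][2] + B[2][1] = 2 + -2 = 0) = 0 (attained at k = 1)
  C[2][2] = min over k of (A[2][0] + B[0][2] = -1 + -2 = -3, A[2][1] + B[1][2] = 1 + -4 = -3, A[2][2] + B[2][2] = 2 + 2 = 4) = -3 (attained at k = 0)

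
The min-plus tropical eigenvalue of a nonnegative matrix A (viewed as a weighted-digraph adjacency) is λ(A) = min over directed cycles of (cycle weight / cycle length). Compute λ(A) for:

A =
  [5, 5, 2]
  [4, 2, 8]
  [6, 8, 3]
λ(A) = 2

Enumerate directed cycles and compute their means (weight / length). Sample:
  cycle 0 → 0: weight = 5, length = 1, mean = 5/1 ≈ 5.000
  cycle 1 → 1: weight = 2, length = 1, mean = 2/1 ≈ 2.000
  cycle 2 → 2: weight = 3, length = 1, mean = 3/1 ≈ 3.000
  cycle 0 → 1 → 0: weight = 9, length = 2, mean = 9/2 ≈ 4.500
  cycle 0 → 2 → 0: weight = 8, length = 2, mean = 8/2 ≈ 4.000
  cycle 1 → 0 → 1: weight = 9, length = 2, mean = 9/2 ≈ 4.500
Minimum mean = 2.000, attained e.g. along the cycle 1 → 1 with weight 2 and length 1. So λ(A) = 2/1 = 2.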